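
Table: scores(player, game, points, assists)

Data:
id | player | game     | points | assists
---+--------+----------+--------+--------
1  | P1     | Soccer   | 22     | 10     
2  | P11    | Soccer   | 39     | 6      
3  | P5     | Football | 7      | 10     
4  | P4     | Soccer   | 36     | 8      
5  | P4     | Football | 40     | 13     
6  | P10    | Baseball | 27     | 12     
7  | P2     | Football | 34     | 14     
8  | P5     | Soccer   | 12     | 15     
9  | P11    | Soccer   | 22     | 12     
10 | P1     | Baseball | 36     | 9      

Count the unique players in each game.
SELECT game, COUNT(DISTINCT player)
FROM scores
GROUP BY game

Result:
  Baseball: 2 distinct
  Football: 3 distinct
  Soccer: 4 distinct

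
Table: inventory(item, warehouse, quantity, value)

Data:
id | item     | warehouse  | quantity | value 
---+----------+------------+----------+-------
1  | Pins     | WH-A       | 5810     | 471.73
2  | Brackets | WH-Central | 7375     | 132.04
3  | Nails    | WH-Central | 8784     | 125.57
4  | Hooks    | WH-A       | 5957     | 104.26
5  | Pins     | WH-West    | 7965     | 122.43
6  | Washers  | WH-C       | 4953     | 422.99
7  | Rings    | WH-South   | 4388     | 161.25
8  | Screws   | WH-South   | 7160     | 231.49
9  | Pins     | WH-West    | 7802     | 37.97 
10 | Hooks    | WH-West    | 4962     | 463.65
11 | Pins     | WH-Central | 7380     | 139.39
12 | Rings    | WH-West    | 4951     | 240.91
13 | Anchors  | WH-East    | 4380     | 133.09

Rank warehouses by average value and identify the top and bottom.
SELECT warehouse, AVG(value)
FROM inventory
GROUP BY warehouse
ORDER BY AVG(value)

All groups:
  WH-Central: 132.33
  WH-East: 133.09
  WH-South: 196.37
  WH-West: 216.24
  WH-A: 288.00
  WH-C: 422.99

Highest: WH-C (422.99)
Lowest: WH-Central (132.33)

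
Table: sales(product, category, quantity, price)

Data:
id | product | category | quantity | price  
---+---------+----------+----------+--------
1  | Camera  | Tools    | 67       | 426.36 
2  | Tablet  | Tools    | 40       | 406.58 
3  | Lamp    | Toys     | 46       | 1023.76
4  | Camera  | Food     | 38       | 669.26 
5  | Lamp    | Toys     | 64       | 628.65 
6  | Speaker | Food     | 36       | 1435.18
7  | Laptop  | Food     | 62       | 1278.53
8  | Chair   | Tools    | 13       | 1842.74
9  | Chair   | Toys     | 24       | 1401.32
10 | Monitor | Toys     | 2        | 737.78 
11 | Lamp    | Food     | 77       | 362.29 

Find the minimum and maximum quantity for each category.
SELECT category, MIN(quantity), MAX(quantity)
FROM sales
GROUP BY category

Result:
  Food: min=36, max=77
  Tools: min=13, max=67
  Toys: min=2, max=64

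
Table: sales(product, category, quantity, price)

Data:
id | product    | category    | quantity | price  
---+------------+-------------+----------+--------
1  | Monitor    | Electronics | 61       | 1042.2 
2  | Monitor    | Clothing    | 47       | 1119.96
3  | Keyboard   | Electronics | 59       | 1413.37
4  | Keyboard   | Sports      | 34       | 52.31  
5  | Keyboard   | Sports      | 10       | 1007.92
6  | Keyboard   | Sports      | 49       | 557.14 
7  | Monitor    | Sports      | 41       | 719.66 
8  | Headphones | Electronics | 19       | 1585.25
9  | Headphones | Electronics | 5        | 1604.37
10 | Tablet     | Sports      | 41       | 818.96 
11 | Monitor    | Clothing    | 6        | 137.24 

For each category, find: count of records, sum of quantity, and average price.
SELECT category,
       COUNT(*) as cnt,
       SUM(quantity) as total_quantity,
       AVG(price) as avg_price
FROM sales
GROUP BY category

Result:
  Clothing: 2 records, 53 total quantity, 628.60 avg price
  Electronics: 4 records, 144 total quantity, 1411.30 avg price
  Sports: 5 records, 175 total quantity, 631.20 avg price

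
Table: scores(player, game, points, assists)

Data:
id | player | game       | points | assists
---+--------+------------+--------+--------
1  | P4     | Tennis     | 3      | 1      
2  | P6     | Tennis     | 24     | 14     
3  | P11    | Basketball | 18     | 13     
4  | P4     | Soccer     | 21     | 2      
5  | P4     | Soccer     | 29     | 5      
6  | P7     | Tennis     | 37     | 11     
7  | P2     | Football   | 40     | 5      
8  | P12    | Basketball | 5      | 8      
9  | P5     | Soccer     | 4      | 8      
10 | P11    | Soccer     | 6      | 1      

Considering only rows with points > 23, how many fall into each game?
SELECT game, COUNT(*)
FROM scores
WHERE points > 23
GROUP BY game

Note: WHERE filters rows before grouping.

Result:
  Football: 1
  Soccer: 1
  Tennis: 2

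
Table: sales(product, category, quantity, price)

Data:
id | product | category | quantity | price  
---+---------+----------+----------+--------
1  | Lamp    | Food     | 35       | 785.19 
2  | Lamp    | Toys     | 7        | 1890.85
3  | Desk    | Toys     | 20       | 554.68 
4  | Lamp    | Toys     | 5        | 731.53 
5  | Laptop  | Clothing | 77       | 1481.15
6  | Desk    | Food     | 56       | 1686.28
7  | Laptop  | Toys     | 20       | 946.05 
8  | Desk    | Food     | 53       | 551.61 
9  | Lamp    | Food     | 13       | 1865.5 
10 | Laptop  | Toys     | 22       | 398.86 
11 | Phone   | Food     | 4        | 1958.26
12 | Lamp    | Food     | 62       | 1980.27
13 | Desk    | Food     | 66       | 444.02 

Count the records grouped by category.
SELECT category, COUNT(*) as count
FROM sales
GROUP BY category

Result:
  Clothing: 1
  Food: 7
  Toys: 5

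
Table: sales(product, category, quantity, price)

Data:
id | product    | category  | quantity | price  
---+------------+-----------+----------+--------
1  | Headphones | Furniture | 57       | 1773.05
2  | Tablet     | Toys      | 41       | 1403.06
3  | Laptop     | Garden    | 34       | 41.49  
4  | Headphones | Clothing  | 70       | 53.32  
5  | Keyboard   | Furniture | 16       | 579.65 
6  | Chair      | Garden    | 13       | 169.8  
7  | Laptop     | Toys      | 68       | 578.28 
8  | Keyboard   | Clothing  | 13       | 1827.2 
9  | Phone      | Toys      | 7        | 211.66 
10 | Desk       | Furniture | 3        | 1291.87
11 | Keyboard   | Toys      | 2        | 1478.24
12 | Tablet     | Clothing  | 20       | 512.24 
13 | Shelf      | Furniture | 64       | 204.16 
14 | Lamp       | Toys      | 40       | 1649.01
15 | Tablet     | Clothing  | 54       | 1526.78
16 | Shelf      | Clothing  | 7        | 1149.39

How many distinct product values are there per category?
SELECT category, COUNT(DISTINCT product)
FROM sales
GROUP BY category

Result:
  Clothing: 4 distinct
  Furniture: 4 distinct
  Garden: 2 distinct
  Toys: 5 distinct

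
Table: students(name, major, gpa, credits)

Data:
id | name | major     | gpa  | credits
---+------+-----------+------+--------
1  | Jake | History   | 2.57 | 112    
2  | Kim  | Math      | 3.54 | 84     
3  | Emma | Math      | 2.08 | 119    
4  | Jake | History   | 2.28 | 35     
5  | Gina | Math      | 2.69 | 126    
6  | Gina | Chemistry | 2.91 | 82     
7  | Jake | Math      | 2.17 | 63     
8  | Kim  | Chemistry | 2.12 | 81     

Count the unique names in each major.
SELECT major, COUNT(DISTINCT name)
FROM students
GROUP BY major

Result:
  Chemistry: 2 distinct
  History: 1 distinct
  Math: 4 distinct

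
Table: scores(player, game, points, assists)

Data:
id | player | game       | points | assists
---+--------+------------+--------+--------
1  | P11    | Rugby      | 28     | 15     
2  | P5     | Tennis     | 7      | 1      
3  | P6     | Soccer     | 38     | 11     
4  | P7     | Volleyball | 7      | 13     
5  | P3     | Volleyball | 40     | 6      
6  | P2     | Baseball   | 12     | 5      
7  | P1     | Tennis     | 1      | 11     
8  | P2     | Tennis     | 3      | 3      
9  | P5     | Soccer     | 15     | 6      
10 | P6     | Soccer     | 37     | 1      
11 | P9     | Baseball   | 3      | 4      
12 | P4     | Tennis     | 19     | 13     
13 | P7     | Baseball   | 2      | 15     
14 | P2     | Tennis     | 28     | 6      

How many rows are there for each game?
SELECT game, COUNT(*) as count
FROM scores
GROUP BY game

Result:
  Baseball: 3
  Rugby: 1
  Soccer: 3
  Tennis: 5
  Volleyball: 2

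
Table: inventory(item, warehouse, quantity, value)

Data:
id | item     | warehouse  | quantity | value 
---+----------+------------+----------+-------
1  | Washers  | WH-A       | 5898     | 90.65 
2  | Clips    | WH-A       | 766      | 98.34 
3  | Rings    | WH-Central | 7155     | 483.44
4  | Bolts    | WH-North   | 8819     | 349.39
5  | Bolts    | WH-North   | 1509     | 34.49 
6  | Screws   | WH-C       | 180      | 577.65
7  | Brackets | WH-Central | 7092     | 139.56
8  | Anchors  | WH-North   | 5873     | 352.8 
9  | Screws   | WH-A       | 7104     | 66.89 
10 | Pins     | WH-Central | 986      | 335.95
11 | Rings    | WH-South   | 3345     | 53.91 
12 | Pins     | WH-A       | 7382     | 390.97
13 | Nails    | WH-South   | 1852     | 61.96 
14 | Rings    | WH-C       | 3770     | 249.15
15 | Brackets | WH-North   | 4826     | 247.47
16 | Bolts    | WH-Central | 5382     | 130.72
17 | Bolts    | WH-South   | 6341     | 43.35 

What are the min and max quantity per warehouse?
SELECT warehouse, MIN(quantity), MAX(quantity)
FROM inventory
GROUP BY warehouse

Result:
  WH-A: min=766, max=7382
  WH-C: min=180, max=3770
  WH-Central: min=986, max=7155
  WH-North: min=1509, max=8819
  WH-South: min=1852, max=6341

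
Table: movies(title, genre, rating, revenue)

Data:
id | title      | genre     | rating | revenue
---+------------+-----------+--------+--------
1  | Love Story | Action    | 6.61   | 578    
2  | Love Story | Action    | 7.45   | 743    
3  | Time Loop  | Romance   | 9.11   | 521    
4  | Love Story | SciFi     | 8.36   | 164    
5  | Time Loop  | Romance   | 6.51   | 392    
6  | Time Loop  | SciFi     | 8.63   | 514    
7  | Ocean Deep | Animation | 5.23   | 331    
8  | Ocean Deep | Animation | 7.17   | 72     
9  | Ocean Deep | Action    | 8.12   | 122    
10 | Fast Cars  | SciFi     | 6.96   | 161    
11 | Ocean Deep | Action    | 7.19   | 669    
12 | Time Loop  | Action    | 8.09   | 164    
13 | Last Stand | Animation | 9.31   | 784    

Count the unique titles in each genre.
SELECT genre, COUNT(DISTINCT title)
FROM movies
GROUP BY genre

Result:
  Action: 3 distinct
  Animation: 2 distinct
  Romance: 1 distinct
  SciFi: 3 distinct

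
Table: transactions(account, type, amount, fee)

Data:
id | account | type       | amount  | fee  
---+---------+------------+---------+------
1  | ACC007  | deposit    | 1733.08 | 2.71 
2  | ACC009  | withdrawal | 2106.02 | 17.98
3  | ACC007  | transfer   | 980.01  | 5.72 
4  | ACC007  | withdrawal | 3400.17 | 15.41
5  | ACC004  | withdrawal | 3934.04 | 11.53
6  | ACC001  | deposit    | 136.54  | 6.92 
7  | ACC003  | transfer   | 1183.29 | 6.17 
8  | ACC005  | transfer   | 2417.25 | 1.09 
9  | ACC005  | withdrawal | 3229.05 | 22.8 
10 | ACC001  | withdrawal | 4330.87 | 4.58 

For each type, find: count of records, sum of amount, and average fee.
SELECT type,
       COUNT(*) as cnt,
       SUM(amount) as total_amount,
       AVG(fee) as avg_fee
FROM transactions
GROUP BY type

Result:
  deposit: 2 records, 1869.62 total amount, 4.82 avg fee
  transfer: 3 records, 4580.55 total amount, 4.33 avg fee
  withdrawal: 5 records, 17000.15 total amount, 14.46 avg fee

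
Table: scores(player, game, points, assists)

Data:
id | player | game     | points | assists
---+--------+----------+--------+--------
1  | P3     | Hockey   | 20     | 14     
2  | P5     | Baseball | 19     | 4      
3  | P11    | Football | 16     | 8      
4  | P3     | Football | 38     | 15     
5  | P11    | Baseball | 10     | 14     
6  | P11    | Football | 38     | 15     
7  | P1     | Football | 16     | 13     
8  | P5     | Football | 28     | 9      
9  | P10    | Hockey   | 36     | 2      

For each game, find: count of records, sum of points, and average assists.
SELECT game,
       COUNT(*) as cnt,
       SUM(points) as total_points,
       AVG(assists) as avg_assists
FROM scores
GROUP BY game

Result:
  Baseball: 2 records, 29 total points, 9.00 avg assists
  Football: 5 records, 136 total points, 12.00 avg assists
  Hockey: 2 records, 56 total points, 8.00 avg assists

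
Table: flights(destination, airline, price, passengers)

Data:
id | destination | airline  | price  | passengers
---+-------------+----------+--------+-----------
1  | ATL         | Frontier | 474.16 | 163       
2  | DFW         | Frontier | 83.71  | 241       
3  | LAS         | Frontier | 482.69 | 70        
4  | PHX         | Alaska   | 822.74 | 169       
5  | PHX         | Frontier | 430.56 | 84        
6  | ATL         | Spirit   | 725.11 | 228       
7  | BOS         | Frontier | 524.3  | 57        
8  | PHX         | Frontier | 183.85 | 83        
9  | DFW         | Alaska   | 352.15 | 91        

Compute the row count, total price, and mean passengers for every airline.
SELECT airline,
       COUNT(*) as cnt,
       SUM(price) as total_price,
       AVG(passengers) as avg_passengers
FROM flights
GROUP BY airline

Result:
  Alaska: 2 records, 1174.89 total price, 130.00 avg passengers
  Frontier: 6 records, 2179.27 total price, 116.33 avg passengers
  Spirit: 1 records, 725.11 total price, 228.00 avg passengers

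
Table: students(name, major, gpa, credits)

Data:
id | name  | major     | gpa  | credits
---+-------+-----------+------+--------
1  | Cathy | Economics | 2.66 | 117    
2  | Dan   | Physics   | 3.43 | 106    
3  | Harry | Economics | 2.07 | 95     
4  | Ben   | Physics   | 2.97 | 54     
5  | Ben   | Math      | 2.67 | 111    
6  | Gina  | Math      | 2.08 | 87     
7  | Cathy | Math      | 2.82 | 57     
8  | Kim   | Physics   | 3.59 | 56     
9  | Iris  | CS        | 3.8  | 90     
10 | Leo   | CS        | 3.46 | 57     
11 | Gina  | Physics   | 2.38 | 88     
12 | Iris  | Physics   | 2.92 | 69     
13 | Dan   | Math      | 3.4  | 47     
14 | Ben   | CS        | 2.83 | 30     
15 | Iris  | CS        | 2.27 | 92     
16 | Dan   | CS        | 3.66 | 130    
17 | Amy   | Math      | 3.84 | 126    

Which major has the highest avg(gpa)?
SELECT major, AVG(gpa) as val
FROM students
GROUP BY major
ORDER BY val DESC
LIMIT 1

Result: CS with avg(gpa) = 3.20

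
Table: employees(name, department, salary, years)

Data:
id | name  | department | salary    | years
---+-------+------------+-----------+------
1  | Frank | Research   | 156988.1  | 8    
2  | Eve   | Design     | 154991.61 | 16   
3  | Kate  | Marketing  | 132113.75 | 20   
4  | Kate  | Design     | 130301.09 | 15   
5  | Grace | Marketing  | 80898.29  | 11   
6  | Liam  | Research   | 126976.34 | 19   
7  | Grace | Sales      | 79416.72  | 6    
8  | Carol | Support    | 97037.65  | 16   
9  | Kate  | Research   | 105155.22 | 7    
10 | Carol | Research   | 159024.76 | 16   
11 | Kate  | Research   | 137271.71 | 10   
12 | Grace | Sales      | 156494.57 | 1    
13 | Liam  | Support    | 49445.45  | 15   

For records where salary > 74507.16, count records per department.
SELECT department, COUNT(*)
FROM employees
WHERE salary > 74507.16
GROUP BY department

Note: WHERE filters rows before grouping.

Result:
  Design: 2
  Marketing: 2
  Research: 5
  Sales: 2
  Support: 1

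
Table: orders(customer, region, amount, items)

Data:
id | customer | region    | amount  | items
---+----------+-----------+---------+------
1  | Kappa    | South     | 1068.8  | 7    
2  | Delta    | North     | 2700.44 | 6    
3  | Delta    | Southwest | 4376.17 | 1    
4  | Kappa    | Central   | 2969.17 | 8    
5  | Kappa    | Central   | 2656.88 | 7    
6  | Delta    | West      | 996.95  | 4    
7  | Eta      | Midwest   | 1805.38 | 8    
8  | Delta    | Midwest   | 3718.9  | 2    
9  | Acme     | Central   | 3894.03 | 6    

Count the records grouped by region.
SELECT region, COUNT(*) as count
FROM orders
GROUP BY region

Result:
  Central: 3
  Midwest: 2
  North: 1
  South: 1
  Southwest: 1
  West: 1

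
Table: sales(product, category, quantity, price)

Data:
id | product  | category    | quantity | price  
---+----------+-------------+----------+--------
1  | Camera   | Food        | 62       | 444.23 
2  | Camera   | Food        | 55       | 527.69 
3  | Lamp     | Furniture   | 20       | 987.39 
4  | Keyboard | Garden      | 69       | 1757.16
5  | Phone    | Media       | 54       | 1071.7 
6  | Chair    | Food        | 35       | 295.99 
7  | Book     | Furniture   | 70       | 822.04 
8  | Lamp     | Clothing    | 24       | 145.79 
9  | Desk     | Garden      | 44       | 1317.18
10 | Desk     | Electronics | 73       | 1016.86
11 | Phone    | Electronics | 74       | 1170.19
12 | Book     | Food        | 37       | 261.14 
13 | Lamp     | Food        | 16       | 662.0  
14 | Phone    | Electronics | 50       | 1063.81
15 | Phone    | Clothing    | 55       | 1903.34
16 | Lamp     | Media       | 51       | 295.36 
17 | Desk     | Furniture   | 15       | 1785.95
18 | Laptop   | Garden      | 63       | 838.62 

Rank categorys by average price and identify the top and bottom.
SELECT category, AVG(price)
FROM sales
GROUP BY category
ORDER BY AVG(price)

All groups:
  Food: 438.21
  Media: 683.53
  Clothing: 1024.57
  Electronics: 1083.62
  Furniture: 1198.46
  Garden: 1304.32

Highest: Garden (1304.32)
Lowest: Food (438.21)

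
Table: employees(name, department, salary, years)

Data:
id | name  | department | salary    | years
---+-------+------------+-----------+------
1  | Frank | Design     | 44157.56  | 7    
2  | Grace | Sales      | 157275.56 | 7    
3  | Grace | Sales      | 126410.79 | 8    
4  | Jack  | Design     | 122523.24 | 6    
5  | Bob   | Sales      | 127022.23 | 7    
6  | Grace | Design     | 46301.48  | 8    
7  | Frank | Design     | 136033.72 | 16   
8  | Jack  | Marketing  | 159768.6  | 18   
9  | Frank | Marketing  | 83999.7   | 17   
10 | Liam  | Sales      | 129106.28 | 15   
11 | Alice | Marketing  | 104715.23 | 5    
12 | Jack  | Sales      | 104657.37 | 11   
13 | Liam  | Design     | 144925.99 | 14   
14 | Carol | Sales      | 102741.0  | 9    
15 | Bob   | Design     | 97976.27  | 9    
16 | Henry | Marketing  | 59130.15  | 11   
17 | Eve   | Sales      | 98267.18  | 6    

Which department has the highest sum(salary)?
SELECT department, SUM(salary) as val
FROM employees
GROUP BY department
ORDER BY val DESC
LIMIT 1

Result: Sales with sum(salary) = 845480.41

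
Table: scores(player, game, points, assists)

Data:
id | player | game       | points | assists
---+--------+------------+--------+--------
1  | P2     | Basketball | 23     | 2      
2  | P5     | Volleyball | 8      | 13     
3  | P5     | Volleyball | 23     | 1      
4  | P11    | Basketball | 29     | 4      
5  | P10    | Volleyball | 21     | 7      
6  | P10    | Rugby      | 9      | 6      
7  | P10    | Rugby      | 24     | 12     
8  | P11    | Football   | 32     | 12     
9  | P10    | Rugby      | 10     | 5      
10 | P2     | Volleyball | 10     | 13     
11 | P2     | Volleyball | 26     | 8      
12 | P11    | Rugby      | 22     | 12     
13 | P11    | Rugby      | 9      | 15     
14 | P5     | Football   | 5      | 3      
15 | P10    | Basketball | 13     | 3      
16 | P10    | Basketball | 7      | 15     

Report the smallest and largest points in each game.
SELECT game, MIN(points), MAX(points)
FROM scores
GROUP BY game

Result:
  Basketball: min=7, max=29
  Football: min=5, max=32
  Rugby: min=9, max=24
  Volleyball: min=8, max=26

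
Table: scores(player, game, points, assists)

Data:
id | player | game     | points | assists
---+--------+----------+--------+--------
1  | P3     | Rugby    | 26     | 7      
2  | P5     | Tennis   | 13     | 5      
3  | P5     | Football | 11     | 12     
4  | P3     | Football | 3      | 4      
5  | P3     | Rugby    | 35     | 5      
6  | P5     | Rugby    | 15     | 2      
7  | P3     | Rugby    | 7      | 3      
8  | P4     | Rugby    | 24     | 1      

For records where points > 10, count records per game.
SELECT game, COUNT(*)
FROM scores
WHERE points > 10
GROUP BY game

Note: WHERE filters rows before grouping.

Result:
  Football: 1
  Rugby: 4
  Tennis: 1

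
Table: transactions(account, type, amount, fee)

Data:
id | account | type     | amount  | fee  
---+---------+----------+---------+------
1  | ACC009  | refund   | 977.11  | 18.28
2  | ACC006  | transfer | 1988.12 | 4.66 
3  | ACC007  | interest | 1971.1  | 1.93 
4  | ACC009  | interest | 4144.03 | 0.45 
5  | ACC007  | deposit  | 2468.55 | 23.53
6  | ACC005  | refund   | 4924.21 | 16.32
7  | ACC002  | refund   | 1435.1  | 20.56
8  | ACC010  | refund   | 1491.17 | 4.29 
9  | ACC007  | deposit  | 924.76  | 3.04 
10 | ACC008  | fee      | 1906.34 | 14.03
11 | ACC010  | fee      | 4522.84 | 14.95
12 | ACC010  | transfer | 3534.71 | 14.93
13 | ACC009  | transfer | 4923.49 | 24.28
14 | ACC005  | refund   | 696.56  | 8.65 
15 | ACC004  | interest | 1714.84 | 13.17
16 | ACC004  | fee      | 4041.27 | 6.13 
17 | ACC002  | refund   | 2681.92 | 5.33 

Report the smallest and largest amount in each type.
SELECT type, MIN(amount), MAX(amount)
FROM transactions
GROUP BY type

Result:
  deposit: min=924.76, max=2468.55
  fee: min=1906.34, max=4522.84
  interest: min=1714.84, max=4144.03
  refund: min=696.56, max=4924.21
  transfer: min=1988.12, max=4923.49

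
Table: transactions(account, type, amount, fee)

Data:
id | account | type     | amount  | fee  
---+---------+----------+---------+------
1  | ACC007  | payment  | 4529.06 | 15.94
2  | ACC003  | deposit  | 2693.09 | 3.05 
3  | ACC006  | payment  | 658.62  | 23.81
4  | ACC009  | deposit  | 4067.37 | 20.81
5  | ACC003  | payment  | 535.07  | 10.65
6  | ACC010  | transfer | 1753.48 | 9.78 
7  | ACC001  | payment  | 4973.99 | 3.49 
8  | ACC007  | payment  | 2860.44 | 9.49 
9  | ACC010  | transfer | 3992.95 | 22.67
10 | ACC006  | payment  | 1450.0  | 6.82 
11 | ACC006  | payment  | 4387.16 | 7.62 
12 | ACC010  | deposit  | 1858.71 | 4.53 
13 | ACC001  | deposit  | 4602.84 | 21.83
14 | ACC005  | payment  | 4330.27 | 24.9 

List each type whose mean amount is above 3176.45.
SELECT type, AVG(amount)
FROM transactions
GROUP BY type
HAVING AVG(amount) > 3176.45

Result:
  deposit: avg=3305.50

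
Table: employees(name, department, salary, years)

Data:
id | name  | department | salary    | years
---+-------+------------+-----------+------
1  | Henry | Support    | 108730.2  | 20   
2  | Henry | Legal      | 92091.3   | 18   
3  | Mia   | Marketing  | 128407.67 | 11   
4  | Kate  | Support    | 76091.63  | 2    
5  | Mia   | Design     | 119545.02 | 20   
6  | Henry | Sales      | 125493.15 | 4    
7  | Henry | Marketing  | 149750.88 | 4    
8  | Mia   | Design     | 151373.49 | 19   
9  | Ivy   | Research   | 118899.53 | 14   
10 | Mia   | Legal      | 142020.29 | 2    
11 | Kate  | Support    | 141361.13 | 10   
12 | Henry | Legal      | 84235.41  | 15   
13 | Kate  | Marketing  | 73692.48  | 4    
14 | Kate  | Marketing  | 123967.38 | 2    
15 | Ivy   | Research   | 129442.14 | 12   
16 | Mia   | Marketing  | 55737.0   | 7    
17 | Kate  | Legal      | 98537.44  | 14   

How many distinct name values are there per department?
SELECT department, COUNT(DISTINCT name)
FROM employees
GROUP BY department

Result:
  Design: 1 distinct
  Legal: 3 distinct
  Marketing: 3 distinct
  Research: 1 distinct
  Sales: 1 distinct
  Support: 2 distinct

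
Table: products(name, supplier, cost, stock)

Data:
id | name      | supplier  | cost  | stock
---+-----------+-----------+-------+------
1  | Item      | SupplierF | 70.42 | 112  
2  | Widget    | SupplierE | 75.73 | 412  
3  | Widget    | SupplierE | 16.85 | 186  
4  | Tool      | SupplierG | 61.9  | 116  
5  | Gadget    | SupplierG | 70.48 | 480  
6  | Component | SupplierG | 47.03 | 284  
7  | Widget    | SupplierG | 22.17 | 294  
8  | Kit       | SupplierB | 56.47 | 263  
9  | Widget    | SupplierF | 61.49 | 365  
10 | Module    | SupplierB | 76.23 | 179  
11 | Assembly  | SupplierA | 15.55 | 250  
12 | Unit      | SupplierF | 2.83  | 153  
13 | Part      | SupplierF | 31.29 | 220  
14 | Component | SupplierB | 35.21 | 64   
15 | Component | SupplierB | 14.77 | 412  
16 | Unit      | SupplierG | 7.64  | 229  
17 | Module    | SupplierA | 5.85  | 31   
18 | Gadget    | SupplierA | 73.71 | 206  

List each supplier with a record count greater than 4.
SELECT supplier, COUNT(*) as cnt
FROM products
GROUP BY supplier
HAVING COUNT(*) > 4

Result:
  SupplierG: 5

Note: HAVING filters groups after aggregation, WHERE filters rows before.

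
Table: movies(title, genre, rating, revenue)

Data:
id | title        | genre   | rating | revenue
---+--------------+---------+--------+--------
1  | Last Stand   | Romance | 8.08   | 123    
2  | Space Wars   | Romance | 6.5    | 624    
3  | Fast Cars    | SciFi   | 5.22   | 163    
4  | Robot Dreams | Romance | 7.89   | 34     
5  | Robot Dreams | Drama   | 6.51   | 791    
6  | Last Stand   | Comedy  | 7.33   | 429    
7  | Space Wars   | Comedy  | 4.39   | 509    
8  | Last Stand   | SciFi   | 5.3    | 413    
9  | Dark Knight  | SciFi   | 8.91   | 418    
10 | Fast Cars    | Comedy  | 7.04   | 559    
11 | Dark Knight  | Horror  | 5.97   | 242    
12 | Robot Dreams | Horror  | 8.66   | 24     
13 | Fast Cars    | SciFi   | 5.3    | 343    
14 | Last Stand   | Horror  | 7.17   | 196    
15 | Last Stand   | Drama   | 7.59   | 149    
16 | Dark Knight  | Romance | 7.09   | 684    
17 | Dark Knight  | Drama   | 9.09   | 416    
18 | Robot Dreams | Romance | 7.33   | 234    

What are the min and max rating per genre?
SELECT genre, MIN(rating), MAX(rating)
FROM movies
GROUP BY genre

Result:
  Comedy: min=4.39, max=7.33
  Drama: min=6.51, max=9.09
  Horror: min=5.97, max=8.66
  Romance: min=6.50, max=8.08
  SciFi: min=5.22, max=8.91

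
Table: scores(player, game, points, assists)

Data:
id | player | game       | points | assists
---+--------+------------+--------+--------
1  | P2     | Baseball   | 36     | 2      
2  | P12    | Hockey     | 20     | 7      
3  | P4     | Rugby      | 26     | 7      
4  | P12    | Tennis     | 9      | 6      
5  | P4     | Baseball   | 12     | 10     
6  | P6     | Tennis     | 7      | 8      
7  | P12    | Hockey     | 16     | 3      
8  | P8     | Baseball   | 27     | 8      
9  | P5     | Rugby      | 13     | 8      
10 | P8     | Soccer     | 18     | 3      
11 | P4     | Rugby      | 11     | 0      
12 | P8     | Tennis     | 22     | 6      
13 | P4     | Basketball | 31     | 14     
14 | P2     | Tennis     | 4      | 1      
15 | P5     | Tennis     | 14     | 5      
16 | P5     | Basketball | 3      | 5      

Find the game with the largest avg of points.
SELECT game, AVG(points) as val
FROM scores
GROUP BY game
ORDER BY val DESC
LIMIT 1

Result: Baseball with avg(points) = 25.00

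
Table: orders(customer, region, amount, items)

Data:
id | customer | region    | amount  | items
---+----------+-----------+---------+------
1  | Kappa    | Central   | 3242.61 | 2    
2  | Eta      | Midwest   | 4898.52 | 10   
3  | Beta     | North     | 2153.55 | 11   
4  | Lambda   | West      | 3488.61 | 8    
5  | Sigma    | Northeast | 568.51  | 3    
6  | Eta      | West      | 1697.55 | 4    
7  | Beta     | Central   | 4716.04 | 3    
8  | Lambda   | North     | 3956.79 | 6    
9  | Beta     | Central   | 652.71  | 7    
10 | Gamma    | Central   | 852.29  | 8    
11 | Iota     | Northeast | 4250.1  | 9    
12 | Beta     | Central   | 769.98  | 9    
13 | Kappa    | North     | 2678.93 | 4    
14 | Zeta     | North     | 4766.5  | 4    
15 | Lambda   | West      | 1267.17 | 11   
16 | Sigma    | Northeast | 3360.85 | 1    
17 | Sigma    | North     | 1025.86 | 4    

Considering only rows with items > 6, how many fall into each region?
SELECT region, COUNT(*)
FROM orders
WHERE items > 6
GROUP BY region

Note: WHERE filters rows before grouping.

Result:
  Central: 3
  Midwest: 1
  North: 1
  Northeast: 1
  West: 2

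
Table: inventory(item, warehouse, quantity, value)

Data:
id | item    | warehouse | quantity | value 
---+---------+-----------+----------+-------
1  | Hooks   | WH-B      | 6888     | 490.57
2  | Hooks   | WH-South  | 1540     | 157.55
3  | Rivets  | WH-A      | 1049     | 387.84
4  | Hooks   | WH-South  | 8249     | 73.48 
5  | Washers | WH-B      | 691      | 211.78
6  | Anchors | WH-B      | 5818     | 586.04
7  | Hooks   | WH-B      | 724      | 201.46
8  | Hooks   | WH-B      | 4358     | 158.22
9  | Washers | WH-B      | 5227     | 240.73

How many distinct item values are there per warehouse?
SELECT warehouse, COUNT(DISTINCT item)
FROM inventory
GROUP BY warehouse

Result:
  WH-A: 1 distinct
  WH-B: 3 distinct
  WH-South: 1 distinct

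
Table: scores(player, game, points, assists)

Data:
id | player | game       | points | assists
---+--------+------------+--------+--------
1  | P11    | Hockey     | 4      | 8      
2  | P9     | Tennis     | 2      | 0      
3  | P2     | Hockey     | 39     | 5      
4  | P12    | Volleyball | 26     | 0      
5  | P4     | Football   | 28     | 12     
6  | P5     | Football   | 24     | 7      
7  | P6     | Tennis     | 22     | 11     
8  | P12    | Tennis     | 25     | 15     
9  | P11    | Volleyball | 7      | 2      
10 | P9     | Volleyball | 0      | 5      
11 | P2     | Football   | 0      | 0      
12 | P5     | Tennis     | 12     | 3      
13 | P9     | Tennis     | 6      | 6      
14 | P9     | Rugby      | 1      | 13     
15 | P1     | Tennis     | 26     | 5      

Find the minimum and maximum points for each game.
SELECT game, MIN(points), MAX(points)
FROM scores
GROUP BY game

Result:
  Football: min=0, max=28
  Hockey: min=4, max=39
  Rugby: min=1, max=1
  Tennis: min=2, max=26
  Volleyball: min=0, max=26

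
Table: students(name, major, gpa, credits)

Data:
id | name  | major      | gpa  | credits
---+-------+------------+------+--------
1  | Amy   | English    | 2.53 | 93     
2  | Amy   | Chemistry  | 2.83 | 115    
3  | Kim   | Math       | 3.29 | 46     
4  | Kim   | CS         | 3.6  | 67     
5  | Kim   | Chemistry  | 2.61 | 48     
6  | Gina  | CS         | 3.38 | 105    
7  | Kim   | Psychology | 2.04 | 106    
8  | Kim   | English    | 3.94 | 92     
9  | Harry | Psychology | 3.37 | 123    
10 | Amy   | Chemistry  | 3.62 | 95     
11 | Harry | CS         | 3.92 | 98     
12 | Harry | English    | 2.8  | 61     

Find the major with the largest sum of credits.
SELECT major, SUM(credits) as val
FROM students
GROUP BY major
ORDER BY val DESC
LIMIT 1

Result: CS with sum(credits) = 270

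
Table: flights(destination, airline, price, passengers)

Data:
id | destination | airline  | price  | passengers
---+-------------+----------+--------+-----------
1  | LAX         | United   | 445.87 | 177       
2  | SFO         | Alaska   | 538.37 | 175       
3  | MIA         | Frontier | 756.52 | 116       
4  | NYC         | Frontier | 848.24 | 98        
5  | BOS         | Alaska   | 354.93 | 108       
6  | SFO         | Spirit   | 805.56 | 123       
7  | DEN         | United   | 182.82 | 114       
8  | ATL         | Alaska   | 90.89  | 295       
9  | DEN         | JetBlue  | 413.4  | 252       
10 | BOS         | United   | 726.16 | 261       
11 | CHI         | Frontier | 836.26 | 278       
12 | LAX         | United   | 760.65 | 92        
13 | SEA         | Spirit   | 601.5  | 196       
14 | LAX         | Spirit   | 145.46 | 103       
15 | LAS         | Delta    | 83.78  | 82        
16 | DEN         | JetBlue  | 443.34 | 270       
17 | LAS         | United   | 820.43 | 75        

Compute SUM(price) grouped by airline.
SELECT airline, SUM(price) as result
FROM flights
GROUP BY airline

Result:
  Alaska: 984.19
  Delta: 83.78
  Frontier: 2441.02
  JetBlue: 856.74
  Spirit: 1552.52
  United: 2935.93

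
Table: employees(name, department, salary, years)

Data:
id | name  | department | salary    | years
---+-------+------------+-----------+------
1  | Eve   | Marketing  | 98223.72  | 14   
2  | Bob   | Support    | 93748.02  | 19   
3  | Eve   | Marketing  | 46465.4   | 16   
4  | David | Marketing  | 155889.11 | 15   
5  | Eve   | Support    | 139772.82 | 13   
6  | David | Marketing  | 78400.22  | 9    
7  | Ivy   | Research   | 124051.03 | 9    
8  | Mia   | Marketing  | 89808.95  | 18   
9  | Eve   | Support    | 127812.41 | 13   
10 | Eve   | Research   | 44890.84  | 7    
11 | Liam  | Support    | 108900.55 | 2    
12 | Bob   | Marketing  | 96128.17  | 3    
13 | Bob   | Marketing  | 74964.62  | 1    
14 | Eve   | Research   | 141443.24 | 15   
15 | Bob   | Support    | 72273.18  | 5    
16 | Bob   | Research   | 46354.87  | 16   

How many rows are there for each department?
SELECT department, COUNT(*) as count
FROM employees
GROUP BY department

Result:
  Marketing: 7
  Research: 4
  Support: 5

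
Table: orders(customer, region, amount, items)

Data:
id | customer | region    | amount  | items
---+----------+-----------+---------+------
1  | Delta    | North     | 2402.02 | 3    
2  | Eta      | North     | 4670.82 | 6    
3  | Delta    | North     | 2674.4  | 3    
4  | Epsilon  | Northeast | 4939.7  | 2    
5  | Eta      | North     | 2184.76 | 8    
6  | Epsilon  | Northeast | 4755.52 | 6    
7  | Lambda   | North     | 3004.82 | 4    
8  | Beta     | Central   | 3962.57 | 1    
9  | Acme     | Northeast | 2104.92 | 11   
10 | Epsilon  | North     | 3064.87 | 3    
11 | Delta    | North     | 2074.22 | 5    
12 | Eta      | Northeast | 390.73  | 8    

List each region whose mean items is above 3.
SELECT region, AVG(items)
FROM orders
GROUP BY region
HAVING AVG(items) > 3

Result:
  North: avg=4.57
  Northeast: avg=6.75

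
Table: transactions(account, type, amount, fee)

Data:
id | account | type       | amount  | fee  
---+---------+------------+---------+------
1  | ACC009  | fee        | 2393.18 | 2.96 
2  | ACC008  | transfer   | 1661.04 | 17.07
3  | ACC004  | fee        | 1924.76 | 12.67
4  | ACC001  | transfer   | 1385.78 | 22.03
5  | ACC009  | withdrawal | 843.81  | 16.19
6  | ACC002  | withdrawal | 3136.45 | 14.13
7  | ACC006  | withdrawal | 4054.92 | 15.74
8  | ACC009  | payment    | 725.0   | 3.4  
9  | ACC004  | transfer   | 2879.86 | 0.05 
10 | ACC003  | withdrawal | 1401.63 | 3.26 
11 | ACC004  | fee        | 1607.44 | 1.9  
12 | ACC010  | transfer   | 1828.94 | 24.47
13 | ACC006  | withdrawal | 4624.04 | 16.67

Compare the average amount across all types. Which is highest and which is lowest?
SELECT type, AVG(amount)
FROM transactions
GROUP BY type
ORDER BY AVG(amount)

All groups:
  payment: 725.00
  transfer: 1938.91
  fee: 1975.13
  withdrawal: 2812.17

Highest: withdrawal (2812.17)
Lowest: payment (725.00)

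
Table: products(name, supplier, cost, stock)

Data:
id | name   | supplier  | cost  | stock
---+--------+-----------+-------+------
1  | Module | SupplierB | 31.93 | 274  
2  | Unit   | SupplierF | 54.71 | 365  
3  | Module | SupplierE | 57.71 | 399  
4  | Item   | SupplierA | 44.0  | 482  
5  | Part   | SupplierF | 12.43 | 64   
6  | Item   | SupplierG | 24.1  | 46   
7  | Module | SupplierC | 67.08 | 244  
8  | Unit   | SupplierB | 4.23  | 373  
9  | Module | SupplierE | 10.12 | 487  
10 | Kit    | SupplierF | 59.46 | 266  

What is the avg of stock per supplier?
SELECT supplier, AVG(stock) as result
FROM products
GROUP BY supplier

Result:
  SupplierA: 482.00
  SupplierB: 323.50
  SupplierC: 244.00
  SupplierE: 443.00
  SupplierF: 231.67
  SupplierG: 46.00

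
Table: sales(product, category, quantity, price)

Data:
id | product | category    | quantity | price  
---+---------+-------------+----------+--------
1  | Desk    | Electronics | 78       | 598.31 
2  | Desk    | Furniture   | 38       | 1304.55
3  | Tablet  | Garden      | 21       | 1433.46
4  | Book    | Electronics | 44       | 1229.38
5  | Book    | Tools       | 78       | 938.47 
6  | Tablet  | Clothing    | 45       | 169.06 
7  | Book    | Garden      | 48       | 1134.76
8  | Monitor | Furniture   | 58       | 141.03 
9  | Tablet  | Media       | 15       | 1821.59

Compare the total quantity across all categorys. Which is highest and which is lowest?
SELECT category, SUM(quantity)
FROM sales
GROUP BY category
ORDER BY SUM(quantity)

All groups:
  Media: 15
  Clothing: 45
  Garden: 69
  Tools: 78
  Furniture: 96
  Electronics: 122

Highest: Electronics (122)
Lowest: Media (15)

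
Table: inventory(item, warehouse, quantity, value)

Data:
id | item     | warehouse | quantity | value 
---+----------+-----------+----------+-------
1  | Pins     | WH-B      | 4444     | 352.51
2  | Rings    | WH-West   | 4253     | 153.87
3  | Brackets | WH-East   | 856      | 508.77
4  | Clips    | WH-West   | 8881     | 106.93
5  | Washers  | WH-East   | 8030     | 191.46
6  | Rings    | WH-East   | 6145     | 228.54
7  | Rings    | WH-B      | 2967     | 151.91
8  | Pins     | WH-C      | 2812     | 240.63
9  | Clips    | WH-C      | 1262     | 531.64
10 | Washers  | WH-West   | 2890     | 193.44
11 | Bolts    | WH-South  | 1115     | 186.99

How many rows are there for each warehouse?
SELECT warehouse, COUNT(*) as count
FROM inventory
GROUP BY warehouse

Result:
  WH-B: 2
  WH-C: 2
  WH-East: 3
  WH-South: 1
  WH-West: 3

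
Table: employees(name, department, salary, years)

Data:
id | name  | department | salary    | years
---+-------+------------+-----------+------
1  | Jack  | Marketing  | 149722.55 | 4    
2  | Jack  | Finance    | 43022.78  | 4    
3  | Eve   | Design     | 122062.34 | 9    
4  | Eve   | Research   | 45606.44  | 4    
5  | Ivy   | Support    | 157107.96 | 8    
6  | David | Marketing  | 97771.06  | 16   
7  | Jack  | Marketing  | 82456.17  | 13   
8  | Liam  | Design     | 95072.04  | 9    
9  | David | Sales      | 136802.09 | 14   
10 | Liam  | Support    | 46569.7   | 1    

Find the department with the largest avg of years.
SELECT department, AVG(years) as val
FROM employees
GROUP BY department
ORDER BY val DESC
LIMIT 1

Result: Sales with avg(years) = 14.00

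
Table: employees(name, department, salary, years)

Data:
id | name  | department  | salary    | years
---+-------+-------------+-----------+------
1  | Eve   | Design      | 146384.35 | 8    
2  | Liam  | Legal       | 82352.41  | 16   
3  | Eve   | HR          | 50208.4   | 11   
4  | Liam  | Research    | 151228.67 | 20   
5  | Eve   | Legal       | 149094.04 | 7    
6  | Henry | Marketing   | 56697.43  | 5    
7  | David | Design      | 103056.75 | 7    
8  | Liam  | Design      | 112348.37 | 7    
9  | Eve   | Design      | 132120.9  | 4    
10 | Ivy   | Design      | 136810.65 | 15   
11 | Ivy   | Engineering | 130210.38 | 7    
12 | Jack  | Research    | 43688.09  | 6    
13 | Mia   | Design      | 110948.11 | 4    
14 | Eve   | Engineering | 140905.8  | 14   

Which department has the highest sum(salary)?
SELECT department, SUM(salary) as val
FROM employees
GROUP BY department
ORDER BY val DESC
LIMIT 1

Result: Design with sum(salary) = 741669.13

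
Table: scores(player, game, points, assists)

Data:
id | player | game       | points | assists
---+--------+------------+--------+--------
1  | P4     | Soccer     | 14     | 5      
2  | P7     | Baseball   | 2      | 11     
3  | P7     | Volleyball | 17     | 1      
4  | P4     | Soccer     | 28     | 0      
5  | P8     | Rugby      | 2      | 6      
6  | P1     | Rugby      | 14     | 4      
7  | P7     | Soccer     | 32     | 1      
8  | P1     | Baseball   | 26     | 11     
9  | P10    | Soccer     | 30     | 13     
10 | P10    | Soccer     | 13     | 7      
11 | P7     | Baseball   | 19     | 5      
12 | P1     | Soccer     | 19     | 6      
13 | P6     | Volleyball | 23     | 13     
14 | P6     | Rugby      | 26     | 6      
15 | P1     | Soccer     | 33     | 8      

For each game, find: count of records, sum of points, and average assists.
SELECT game,
       COUNT(*) as cnt,
       SUM(points) as total_points,
       AVG(assists) as avg_assists
FROM scores
GROUP BY game

Result:
  Baseball: 3 records, 47 total points, 9.00 avg assists
  Rugby: 3 records, 42 total points, 5.33 avg assists
  Soccer: 7 records, 169 total points, 5.71 avg assists
  Volleyball: 2 records, 40 total points, 7.00 avg assists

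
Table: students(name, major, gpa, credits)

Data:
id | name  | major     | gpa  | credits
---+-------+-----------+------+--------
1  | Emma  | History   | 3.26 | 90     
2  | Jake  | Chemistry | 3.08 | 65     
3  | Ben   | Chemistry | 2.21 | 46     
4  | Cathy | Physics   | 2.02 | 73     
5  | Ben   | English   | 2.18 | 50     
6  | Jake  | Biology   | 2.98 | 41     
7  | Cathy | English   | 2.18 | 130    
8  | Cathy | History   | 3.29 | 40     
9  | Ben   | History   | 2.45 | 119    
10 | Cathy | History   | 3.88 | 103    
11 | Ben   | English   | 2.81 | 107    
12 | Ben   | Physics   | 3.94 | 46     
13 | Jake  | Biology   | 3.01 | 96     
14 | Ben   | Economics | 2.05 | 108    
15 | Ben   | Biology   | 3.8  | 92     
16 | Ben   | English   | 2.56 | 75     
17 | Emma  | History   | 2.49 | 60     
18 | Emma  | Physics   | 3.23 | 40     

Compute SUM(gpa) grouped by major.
SELECT major, SUM(gpa) as result
FROM students
GROUP BY major

Result:
  Biology: 9.79
  Chemistry: 5.29
  Economics: 2.05
  English: 9.73
  History: 15.37
  Physics: 9.19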